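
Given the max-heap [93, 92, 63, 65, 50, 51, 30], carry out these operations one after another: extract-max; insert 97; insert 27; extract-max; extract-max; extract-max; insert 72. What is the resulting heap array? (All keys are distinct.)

[72, 50, 63, 30, 27, 51]

extract-max → returns 93:
  remove root 93; move last element 30 to root → [30, 92, 63, 65, 50, 51]
  30 vs larger child 92 at index 1, swap → [92, 30, 63, 65, 50, 51]
  30 vs larger child 65 at index 3, swap → [92, 65, 63, 30, 50, 51]
insert 97:
  append 97 at index 6 → [92, 65, 63, 30, 50, 51, 97]
  97 > parent 63 at index 2, swap → [92, 65, 97, 30, 50, 51, 63]
  97 > parent 92 at index 0, swap → [97, 65, 92, 30, 50, 51, 63]
insert 27:
  append 27 at index 7 → [97, 65, 92, 30, 50, 51, 63, 27] (no swap needed)
extract-max → returns 97:
  remove root 97; move last element 27 to root → [27, 65, 92, 30, 50, 51, 63]
  27 vs larger child 92 at index 2, swap → [92, 65, 27, 30, 50, 51, 63]
  27 vs larger child 63 at index 6, swap → [92, 65, 63, 30, 50, 51, 27]
extract-max → returns 92:
  remove root 92; move last element 27 to root → [27, 65, 63, 30, 50, 51]
  27 vs larger child 65 at index 1, swap → [65, 27, 63, 30, 50, 51]
  27 vs larger child 50 at index 4, swap → [65, 50, 63, 30, 27, 51]
extract-max → returns 65:
  remove root 65; move last element 51 to root → [51, 50, 63, 30, 27]
  51 vs larger child 63 at index 2, swap → [63, 50, 51, 30, 27]
insert 72:
  append 72 at index 5 → [63, 50, 51, 30, 27, 72]
  72 > parent 51 at index 2, swap → [63, 50, 72, 30, 27, 51]
  72 > parent 63 at index 0, swap → [72, 50, 63, 30, 27, 51]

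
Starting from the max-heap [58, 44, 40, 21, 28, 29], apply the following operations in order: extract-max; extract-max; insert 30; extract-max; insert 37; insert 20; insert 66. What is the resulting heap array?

[66, 30, 37, 21, 29, 20, 28]

extract-max → returns 58:
  remove root 58; move last element 29 to root → [29, 44, 40, 21, 28]
  29 vs larger child 44 at index 1, swap → [44, 29, 40, 21, 28]
extract-max → returns 44:
  remove root 44; move last element 28 to root → [28, 29, 40, 21]
  28 vs larger child 40 at index 2, swap → [40, 29, 28, 21]
insert 30:
  append 30 at index 4 → [40, 29, 28, 21, 30]
  30 > parent 29 at index 1, swap → [40, 30, 28, 21, 29]
extract-max → returns 40:
  remove root 40; move last element 29 to root → [29, 30, 28, 21]
  29 vs larger child 30 at index 1, swap → [30, 29, 28, 21]
insert 37:
  append 37 at index 4 → [30, 29, 28, 21, 37]
  37 > parent 29 at index 1, swap → [30, 37, 28, 21, 29]
  37 > parent 30 at index 0, swap → [37, 30, 28, 21, 29]
insert 20:
  append 20 at index 5 → [37, 30, 28, 21, 29, 20] (no swap needed)
insert 66:
  append 66 at index 6 → [37, 30, 28, 21, 29, 20, 66]
  66 > parent 28 at index 2, swap → [37, 30, 66, 21, 29, 20, 28]
  66 > parent 37 at index 0, swap → [66, 30, 37, 21, 29, 20, 28]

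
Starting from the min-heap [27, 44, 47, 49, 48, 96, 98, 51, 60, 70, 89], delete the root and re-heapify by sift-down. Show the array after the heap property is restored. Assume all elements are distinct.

remove root 27; move last element 89 to root → [89, 44, 47, 49, 48, 96, 98, 51, 60, 70]
89 vs smaller child 44 at index 1, swap → [44, 89, 47, 49, 48, 96, 98, 51, 60, 70]
89 vs smaller child 48 at index 4, swap → [44, 48, 47, 49, 89, 96, 98, 51, 60, 70]
89 vs only child 70 at index 9, swap → [44, 48, 47, 49, 70, 96, 98, 51, 60, 89]

[44, 48, 47, 49, 70, 96, 98, 51, 60, 89]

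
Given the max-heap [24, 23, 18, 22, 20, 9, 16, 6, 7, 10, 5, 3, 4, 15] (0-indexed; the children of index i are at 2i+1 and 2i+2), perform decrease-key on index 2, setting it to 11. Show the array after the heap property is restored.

set index 2 from 18 to 11 → [24, 23, 11, 22, 20, 9, 16, 6, 7, 10, 5, 3, 4, 15]
11 vs larger child 16 at index 6, swap → [24, 23, 16, 22, 20, 9, 11, 6, 7, 10, 5, 3, 4, 15]
11 vs only child 15 at index 13, swap → [24, 23, 16, 22, 20, 9, 15, 6, 7, 10, 5, 3, 4, 11]

[24, 23, 16, 22, 20, 9, 15, 6, 7, 10, 5, 3, 4, 11]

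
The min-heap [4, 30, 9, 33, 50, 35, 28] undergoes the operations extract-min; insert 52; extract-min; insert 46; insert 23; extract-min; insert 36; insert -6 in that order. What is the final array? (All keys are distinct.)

[-6, 28, 35, 30, 50, 52, 46, 36, 33]

extract-min → returns 4:
  remove root 4; move last element 28 to root → [28, 30, 9, 33, 50, 35]
  28 vs smaller child 9 at index 2, swap → [9, 30, 28, 33, 50, 35]
insert 52:
  append 52 at index 6 → [9, 30, 28, 33, 50, 35, 52] (no swap needed)
extract-min → returns 9:
  remove root 9; move last element 52 to root → [52, 30, 28, 33, 50, 35]
  52 vs smaller child 28 at index 2, swap → [28, 30, 52, 33, 50, 35]
  52 vs only child 35 at index 5, swap → [28, 30, 35, 33, 50, 52]
insert 46:
  append 46 at index 6 → [28, 30, 35, 33, 50, 52, 46] (no swap needed)
insert 23:
  append 23 at index 7 → [28, 30, 35, 33, 50, 52, 46, 23]
  23 < parent 33 at index 3, swap → [28, 30, 35, 23, 50, 52, 46, 33]
  23 < parent 30 at index 1, swap → [28, 23, 35, 30, 50, 52, 46, 33]
  23 < parent 28 at index 0, swap → [23, 28, 35, 30, 50, 52, 46, 33]
extract-min → returns 23:
  remove root 23; move last element 33 to root → [33, 28, 35, 30, 50, 52, 46]
  33 vs smaller child 28 at index 1, swap → [28, 33, 35, 30, 50, 52, 46]
  33 vs smaller child 30 at index 3, swap → [28, 30, 35, 33, 50, 52, 46]
insert 36:
  append 36 at index 7 → [28, 30, 35, 33, 50, 52, 46, 36] (no swap needed)
insert -6:
  append -6 at index 8 → [28, 30, 35, 33, 50, 52, 46, 36, -6]
  -6 < parent 33 at index 3, swap → [28, 30, 35, -6, 50, 52, 46, 36, 33]
  -6 < parent 30 at index 1, swap → [28, -6, 35, 30, 50, 52, 46, 36, 33]
  -6 < parent 28 at index 0, swap → [-6, 28, 35, 30, 50, 52, 46, 36, 33]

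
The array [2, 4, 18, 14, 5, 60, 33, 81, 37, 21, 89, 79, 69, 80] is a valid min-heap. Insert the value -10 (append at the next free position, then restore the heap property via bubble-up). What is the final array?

append -10 at index 14 → [2, 4, 18, 14, 5, 60, 33, 81, 37, 21, 89, 79, 69, 80, -10]
-10 < parent 33 at index 6, swap → [2, 4, 18, 14, 5, 60, -10, 81, 37, 21, 89, 79, 69, 80, 33]
-10 < parent 18 at index 2, swap → [2, 4, -10, 14, 5, 60, 18, 81, 37, 21, 89, 79, 69, 80, 33]
-10 < parent 2 at index 0, swap → [-10, 4, 2, 14, 5, 60, 18, 81, 37, 21, 89, 79, 69, 80, 33]

[-10, 4, 2, 14, 5, 60, 18, 81, 37, 21, 89, 79, 69, 80, 33]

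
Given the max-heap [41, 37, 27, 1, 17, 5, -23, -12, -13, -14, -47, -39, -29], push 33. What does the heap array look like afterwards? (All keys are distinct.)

append 33 at index 13 → [41, 37, 27, 1, 17, 5, -23, -12, -13, -14, -47, -39, -29, 33]
33 > parent -23 at index 6, swap → [41, 37, 27, 1, 17, 5, 33, -12, -13, -14, -47, -39, -29, -23]
33 > parent 27 at index 2, swap → [41, 37, 33, 1, 17, 5, 27, -12, -13, -14, -47, -39, -29, -23]

[41, 37, 33, 1, 17, 5, 27, -12, -13, -14, -47, -39, -29, -23]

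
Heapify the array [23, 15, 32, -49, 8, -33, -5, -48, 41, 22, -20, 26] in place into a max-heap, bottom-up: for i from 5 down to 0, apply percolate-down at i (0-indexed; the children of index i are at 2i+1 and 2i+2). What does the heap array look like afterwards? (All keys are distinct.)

[41, 23, 32, 15, 22, 26, -5, -48, -49, 8, -20, -33]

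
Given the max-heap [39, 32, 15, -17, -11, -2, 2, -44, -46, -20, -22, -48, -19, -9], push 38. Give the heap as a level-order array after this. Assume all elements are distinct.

append 38 at index 14 → [39, 32, 15, -17, -11, -2, 2, -44, -46, -20, -22, -48, -19, -9, 38]
38 > parent 2 at index 6, swap → [39, 32, 15, -17, -11, -2, 38, -44, -46, -20, -22, -48, -19, -9, 2]
38 > parent 15 at index 2, swap → [39, 32, 38, -17, -11, -2, 15, -44, -46, -20, -22, -48, -19, -9, 2]

[39, 32, 38, -17, -11, -2, 15, -44, -46, -20, -22, -48, -19, -9, 2]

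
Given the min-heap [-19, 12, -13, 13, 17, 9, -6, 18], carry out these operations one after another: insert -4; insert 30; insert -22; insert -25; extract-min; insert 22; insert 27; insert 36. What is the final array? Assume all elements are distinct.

insert -4:
  append -4 at index 8 → [-19, 12, -13, 13, 17, 9, -6, 18, -4]
  -4 < parent 13 at index 3, swap → [-19, 12, -13, -4, 17, 9, -6, 18, 13]
  -4 < parent 12 at index 1, swap → [-19, -4, -13, 12, 17, 9, -6, 18, 13]
insert 30:
  append 30 at index 9 → [-19, -4, -13, 12, 17, 9, -6, 18, 13, 30] (no swap needed)
insert -22:
  append -22 at index 10 → [-19, -4, -13, 12, 17, 9, -6, 18, 13, 30, -22]
  -22 < parent 17 at index 4, swap → [-19, -4, -13, 12, -22, 9, -6, 18, 13, 30, 17]
  -22 < parent -4 at index 1, swap → [-19, -22, -13, 12, -4, 9, -6, 18, 13, 30, 17]
  -22 < parent -19 at index 0, swap → [-22, -19, -13, 12, -4, 9, -6, 18, 13, 30, 17]
insert -25:
  append -25 at index 11 → [-22, -19, -13, 12, -4, 9, -6, 18, 13, 30, 17, -25]
  -25 < parent 9 at index 5, swap → [-22, -19, -13, 12, -4, -25, -6, 18, 13, 30, 17, 9]
  -25 < parent -13 at index 2, swap → [-22, -19, -25, 12, -4, -13, -6, 18, 13, 30, 17, 9]
  -25 < parent -22 at index 0, swap → [-25, -19, -22, 12, -4, -13, -6, 18, 13, 30, 17, 9]
extract-min → returns -25:
  remove root -25; move last element 9 to root → [9, -19, -22, 12, -4, -13, -6, 18, 13, 30, 17]
  9 vs smaller child -22 at index 2, swap → [-22, -19, 9, 12, -4, -13, -6, 18, 13, 30, 17]
  9 vs smaller child -13 at index 5, swap → [-22, -19, -13, 12, -4, 9, -6, 18, 13, 30, 17]
insert 22:
  append 22 at index 11 → [-22, -19, -13, 12, -4, 9, -6, 18, 13, 30, 17, 22] (no swap needed)
insert 27:
  append 27 at index 12 → [-22, -19, -13, 12, -4, 9, -6, 18, 13, 30, 17, 22, 27] (no swap needed)
insert 36:
  append 36 at index 13 → [-22, -19, -13, 12, -4, 9, -6, 18, 13, 30, 17, 22, 27, 36] (no swap needed)

[-22, -19, -13, 12, -4, 9, -6, 18, 13, 30, 17, 22, 27, 36]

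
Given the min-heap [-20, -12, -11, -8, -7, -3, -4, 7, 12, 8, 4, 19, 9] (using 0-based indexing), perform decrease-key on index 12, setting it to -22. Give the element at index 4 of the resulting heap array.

-7

set index 12 from 9 to -22 → [-20, -12, -11, -8, -7, -3, -4, 7, 12, 8, 4, 19, -22]
-22 < parent -3 at index 5, swap → [-20, -12, -11, -8, -7, -22, -4, 7, 12, 8, 4, 19, -3]
-22 < parent -11 at index 2, swap → [-20, -12, -22, -8, -7, -11, -4, 7, 12, 8, 4, 19, -3]
-22 < parent -20 at index 0, swap → [-22, -12, -20, -8, -7, -11, -4, 7, 12, 8, 4, 19, -3]
resulting array: [-22, -12, -20, -8, -7, -11, -4, 7, 12, 8, 4, 19, -3]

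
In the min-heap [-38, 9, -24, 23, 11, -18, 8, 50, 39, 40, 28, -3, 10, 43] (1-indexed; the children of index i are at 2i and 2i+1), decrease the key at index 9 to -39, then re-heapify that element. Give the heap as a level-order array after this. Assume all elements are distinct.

[-39, -38, -24, 9, 11, -18, 8, 50, 23, 40, 28, -3, 10, 43]

set index 9 from 39 to -39 → [-38, 9, -24, 23, 11, -18, 8, 50, -39, 40, 28, -3, 10, 43]
-39 < parent 23 at index 4, swap → [-38, 9, -24, -39, 11, -18, 8, 50, 23, 40, 28, -3, 10, 43]
-39 < parent 9 at index 2, swap → [-38, -39, -24, 9, 11, -18, 8, 50, 23, 40, 28, -3, 10, 43]
-39 < parent -38 at index 1, swap → [-39, -38, -24, 9, 11, -18, 8, 50, 23, 40, 28, -3, 10, 43]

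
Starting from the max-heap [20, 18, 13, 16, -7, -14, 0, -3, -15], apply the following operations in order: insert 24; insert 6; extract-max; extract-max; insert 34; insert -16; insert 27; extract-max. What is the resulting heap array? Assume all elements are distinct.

[27, 18, 13, -3, 16, -14, 0, -7, -15, 6, -16]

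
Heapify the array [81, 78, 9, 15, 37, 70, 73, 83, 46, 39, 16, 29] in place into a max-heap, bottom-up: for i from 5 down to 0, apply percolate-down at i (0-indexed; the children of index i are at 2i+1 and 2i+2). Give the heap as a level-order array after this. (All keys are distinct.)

sift down from index 5: already satisfies heap property
sift down from index 4:
  37 vs larger child 39 at index 9, swap → [81, 78, 9, 15, 39, 70, 73, 83, 46, 37, 16, 29]
sift down from index 3:
  15 vs larger child 83 at index 7, swap → [81, 78, 9, 83, 39, 70, 73, 15, 46, 37, 16, 29]
sift down from index 2:
  9 vs larger child 73 at index 6, swap → [81, 78, 73, 83, 39, 70, 9, 15, 46, 37, 16, 29]
sift down from index 1:
  78 vs larger child 83 at index 3, swap → [81, 83, 73, 78, 39, 70, 9, 15, 46, 37, 16, 29]
sift down from index 0:
  81 vs larger child 83 at index 1, swap → [83, 81, 73, 78, 39, 70, 9, 15, 46, 37, 16, 29]

[83, 81, 73, 78, 39, 70, 9, 15, 46, 37, 16, 29]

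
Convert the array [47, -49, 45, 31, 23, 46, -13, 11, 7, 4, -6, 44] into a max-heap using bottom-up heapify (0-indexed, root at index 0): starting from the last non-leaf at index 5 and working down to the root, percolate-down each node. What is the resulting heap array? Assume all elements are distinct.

[47, 31, 46, 11, 23, 45, -13, -49, 7, 4, -6, 44]

sift down from index 5: already satisfies heap property
sift down from index 4: already satisfies heap property
sift down from index 3: already satisfies heap property
sift down from index 2:
  45 vs larger child 46 at index 5, swap → [47, -49, 46, 31, 23, 45, -13, 11, 7, 4, -6, 44]
sift down from index 1:
  -49 vs larger child 31 at index 3, swap → [47, 31, 46, -49, 23, 45, -13, 11, 7, 4, -6, 44]
  -49 vs larger child 11 at index 7, swap → [47, 31, 46, 11, 23, 45, -13, -49, 7, 4, -6, 44]
sift down from index 0: already satisfies heap property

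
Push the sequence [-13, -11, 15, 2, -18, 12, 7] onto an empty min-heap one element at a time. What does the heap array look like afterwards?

[-18, -13, 7, 2, -11, 15, 12]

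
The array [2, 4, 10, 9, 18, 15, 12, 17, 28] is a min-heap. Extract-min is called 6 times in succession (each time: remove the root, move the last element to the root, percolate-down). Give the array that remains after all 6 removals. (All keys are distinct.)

[17, 28, 18]

extract-min #1 returns 2:
  remove root 2; move last element 28 to root → [28, 4, 10, 9, 18, 15, 12, 17]
  28 vs smaller child 4 at index 1, swap → [4, 28, 10, 9, 18, 15, 12, 17]
  28 vs smaller child 9 at index 3, swap → [4, 9, 10, 28, 18, 15, 12, 17]
  28 vs only child 17 at index 7, swap → [4, 9, 10, 17, 18, 15, 12, 28]
extract-min #2 returns 4:
  remove root 4; move last element 28 to root → [28, 9, 10, 17, 18, 15, 12]
  28 vs smaller child 9 at index 1, swap → [9, 28, 10, 17, 18, 15, 12]
  28 vs smaller child 17 at index 3, swap → [9, 17, 10, 28, 18, 15, 12]
extract-min #3 returns 9:
  remove root 9; move last element 12 to root → [12, 17, 10, 28, 18, 15]
  12 vs smaller child 10 at index 2, swap → [10, 17, 12, 28, 18, 15]
extract-min #4 returns 10:
  remove root 10; move last element 15 to root → [15, 17, 12, 28, 18]
  15 vs smaller child 12 at index 2, swap → [12, 17, 15, 28, 18]
extract-min #5 returns 12:
  remove root 12; move last element 18 to root → [18, 17, 15, 28]
  18 vs smaller child 15 at index 2, swap → [15, 17, 18, 28]
extract-min #6 returns 15:
  remove root 15; move last element 28 to root → [28, 17, 18]
  28 vs smaller child 17 at index 1, swap → [17, 28, 18]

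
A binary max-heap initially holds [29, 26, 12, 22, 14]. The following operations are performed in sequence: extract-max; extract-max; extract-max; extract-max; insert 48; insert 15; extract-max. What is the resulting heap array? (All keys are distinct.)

[15, 12]

extract-max → returns 29:
  remove root 29; move last element 14 to root → [14, 26, 12, 22]
  14 vs larger child 26 at index 1, swap → [26, 14, 12, 22]
  14 vs only child 22 at index 3, swap → [26, 22, 12, 14]
extract-max → returns 26:
  remove root 26; move last element 14 to root → [14, 22, 12]
  14 vs larger child 22 at index 1, swap → [22, 14, 12]
extract-max → returns 22:
  remove root 22; move last element 12 to root → [12, 14]
  12 vs only child 14 at index 1, swap → [14, 12]
extract-max → returns 14:
  remove root 14; move last element 12 to root → [12] (no swap needed)
insert 48:
  append 48 at index 1 → [12, 48]
  48 > parent 12 at index 0, swap → [48, 12]
insert 15:
  append 15 at index 2 → [48, 12, 15] (no swap needed)
extract-max → returns 48:
  remove root 48; move last element 15 to root → [15, 12] (no swap needed)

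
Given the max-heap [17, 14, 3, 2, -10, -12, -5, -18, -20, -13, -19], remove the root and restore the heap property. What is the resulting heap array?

remove root 17; move last element -19 to root → [-19, 14, 3, 2, -10, -12, -5, -18, -20, -13]
-19 vs larger child 14 at index 1, swap → [14, -19, 3, 2, -10, -12, -5, -18, -20, -13]
-19 vs larger child 2 at index 3, swap → [14, 2, 3, -19, -10, -12, -5, -18, -20, -13]
-19 vs larger child -18 at index 7, swap → [14, 2, 3, -18, -10, -12, -5, -19, -20, -13]

[14, 2, 3, -18, -10, -12, -5, -19, -20, -13]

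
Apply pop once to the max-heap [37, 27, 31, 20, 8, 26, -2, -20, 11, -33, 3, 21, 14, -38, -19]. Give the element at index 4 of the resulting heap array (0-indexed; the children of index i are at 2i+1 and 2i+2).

8

remove root 37; move last element -19 to root → [-19, 27, 31, 20, 8, 26, -2, -20, 11, -33, 3, 21, 14, -38]
-19 vs larger child 31 at index 2, swap → [31, 27, -19, 20, 8, 26, -2, -20, 11, -33, 3, 21, 14, -38]
-19 vs larger child 26 at index 5, swap → [31, 27, 26, 20, 8, -19, -2, -20, 11, -33, 3, 21, 14, -38]
-19 vs larger child 21 at index 11, swap → [31, 27, 26, 20, 8, 21, -2, -20, 11, -33, 3, -19, 14, -38]
resulting array: [31, 27, 26, 20, 8, 21, -2, -20, 11, -33, 3, -19, 14, -38]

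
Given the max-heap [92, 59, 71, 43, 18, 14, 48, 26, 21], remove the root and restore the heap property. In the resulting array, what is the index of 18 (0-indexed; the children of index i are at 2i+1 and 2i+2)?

remove root 92; move last element 21 to root → [21, 59, 71, 43, 18, 14, 48, 26]
21 vs larger child 71 at index 2, swap → [71, 59, 21, 43, 18, 14, 48, 26]
21 vs larger child 48 at index 6, swap → [71, 59, 48, 43, 18, 14, 21, 26]
resulting array: [71, 59, 48, 43, 18, 14, 21, 26]

4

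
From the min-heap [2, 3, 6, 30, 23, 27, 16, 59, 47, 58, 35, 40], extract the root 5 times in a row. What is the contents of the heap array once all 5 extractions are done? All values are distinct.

[27, 30, 40, 47, 35, 58, 59]

extract-min #1 returns 2:
  remove root 2; move last element 40 to root → [40, 3, 6, 30, 23, 27, 16, 59, 47, 58, 35]
  40 vs smaller child 3 at index 1, swap → [3, 40, 6, 30, 23, 27, 16, 59, 47, 58, 35]
  40 vs smaller child 23 at index 4, swap → [3, 23, 6, 30, 40, 27, 16, 59, 47, 58, 35]
  40 vs smaller child 35 at index 10, swap → [3, 23, 6, 30, 35, 27, 16, 59, 47, 58, 40]
extract-min #2 returns 3:
  remove root 3; move last element 40 to root → [40, 23, 6, 30, 35, 27, 16, 59, 47, 58]
  40 vs smaller child 6 at index 2, swap → [6, 23, 40, 30, 35, 27, 16, 59, 47, 58]
  40 vs smaller child 16 at index 6, swap → [6, 23, 16, 30, 35, 27, 40, 59, 47, 58]
extract-min #3 returns 6:
  remove root 6; move last element 58 to root → [58, 23, 16, 30, 35, 27, 40, 59, 47]
  58 vs smaller child 16 at index 2, swap → [16, 23, 58, 30, 35, 27, 40, 59, 47]
  58 vs smaller child 27 at index 5, swap → [16, 23, 27, 30, 35, 58, 40, 59, 47]
extract-min #4 returns 16:
  remove root 16; move last element 47 to root → [47, 23, 27, 30, 35, 58, 40, 59]
  47 vs smaller child 23 at index 1, swap → [23, 47, 27, 30, 35, 58, 40, 59]
  47 vs smaller child 30 at index 3, swap → [23, 30, 27, 47, 35, 58, 40, 59]
extract-min #5 returns 23:
  remove root 23; move last element 59 to root → [59, 30, 27, 47, 35, 58, 40]
  59 vs smaller child 27 at index 2, swap → [27, 30, 59, 47, 35, 58, 40]
  59 vs smaller child 40 at index 6, swap → [27, 30, 40, 47, 35, 58, 59]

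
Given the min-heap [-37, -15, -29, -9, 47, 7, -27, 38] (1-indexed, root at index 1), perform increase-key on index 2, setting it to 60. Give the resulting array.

set index 2 from -15 to 60 → [-37, 60, -29, -9, 47, 7, -27, 38]
60 vs smaller child -9 at index 4, swap → [-37, -9, -29, 60, 47, 7, -27, 38]
60 vs only child 38 at index 8, swap → [-37, -9, -29, 38, 47, 7, -27, 60]

[-37, -9, -29, 38, 47, 7, -27, 60]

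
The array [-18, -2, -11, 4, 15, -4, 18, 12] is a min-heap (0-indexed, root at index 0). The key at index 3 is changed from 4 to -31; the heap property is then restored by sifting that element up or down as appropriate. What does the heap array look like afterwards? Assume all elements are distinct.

[-31, -18, -11, -2, 15, -4, 18, 12]

set index 3 from 4 to -31 → [-18, -2, -11, -31, 15, -4, 18, 12]
-31 < parent -2 at index 1, swap → [-18, -31, -11, -2, 15, -4, 18, 12]
-31 < parent -18 at index 0, swap → [-31, -18, -11, -2, 15, -4, 18, 12]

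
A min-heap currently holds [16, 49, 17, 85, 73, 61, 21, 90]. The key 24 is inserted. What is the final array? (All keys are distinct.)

[16, 24, 17, 49, 73, 61, 21, 90, 85]

append 24 at index 8 → [16, 49, 17, 85, 73, 61, 21, 90, 24]
24 < parent 85 at index 3, swap → [16, 49, 17, 24, 73, 61, 21, 90, 85]
24 < parent 49 at index 1, swap → [16, 24, 17, 49, 73, 61, 21, 90, 85]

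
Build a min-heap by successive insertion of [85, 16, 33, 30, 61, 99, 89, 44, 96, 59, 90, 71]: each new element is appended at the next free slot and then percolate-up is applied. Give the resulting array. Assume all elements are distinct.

Insert 85:
  append 85 at index 0 → [85] (no swap needed)
Insert 16:
  append 16 at index 1 → [85, 16]
  16 < parent 85 at index 0, swap → [16, 85]
Insert 33:
  append 33 at index 2 → [16, 85, 33] (no swap needed)
Insert 30:
  append 30 at index 3 → [16, 85, 33, 30]
  30 < parent 85 at index 1, swap → [16, 30, 33, 85]
Insert 61:
  append 61 at index 4 → [16, 30, 33, 85, 61] (no swap needed)
Insert 99:
  append 99 at index 5 → [16, 30, 33, 85, 61, 99] (no swap needed)
Insert 89:
  append 89 at index 6 → [16, 30, 33, 85, 61, 99, 89] (no swap needed)
Insert 44:
  append 44 at index 7 → [16, 30, 33, 85, 61, 99, 89, 44]
  44 < parent 85 at index 3, swap → [16, 30, 33, 44, 61, 99, 89, 85]
Insert 96:
  append 96 at index 8 → [16, 30, 33, 44, 61, 99, 89, 85, 96] (no swap needed)
Insert 59:
  append 59 at index 9 → [16, 30, 33, 44, 61, 99, 89, 85, 96, 59]
  59 < parent 61 at index 4, swap → [16, 30, 33, 44, 59, 99, 89, 85, 96, 61]
Insert 90:
  append 90 at index 10 → [16, 30, 33, 44, 59, 99, 89, 85, 96, 61, 90] (no swap needed)
Insert 71:
  append 71 at index 11 → [16, 30, 33, 44, 59, 99, 89, 85, 96, 61, 90, 71]
  71 < parent 99 at index 5, swap → [16, 30, 33, 44, 59, 71, 89, 85, 96, 61, 90, 99]

[16, 30, 33, 44, 59, 71, 89, 85, 96, 61, 90, 99]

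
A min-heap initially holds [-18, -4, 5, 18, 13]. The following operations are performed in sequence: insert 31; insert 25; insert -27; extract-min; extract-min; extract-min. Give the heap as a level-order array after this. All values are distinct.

insert 31:
  append 31 at index 5 → [-18, -4, 5, 18, 13, 31] (no swap needed)
insert 25:
  append 25 at index 6 → [-18, -4, 5, 18, 13, 31, 25] (no swap needed)
insert -27:
  append -27 at index 7 → [-18, -4, 5, 18, 13, 31, 25, -27]
  -27 < parent 18 at index 3, swap → [-18, -4, 5, -27, 13, 31, 25, 18]
  -27 < parent -4 at index 1, swap → [-18, -27, 5, -4, 13, 31, 25, 18]
  -27 < parent -18 at index 0, swap → [-27, -18, 5, -4, 13, 31, 25, 18]
extract-min → returns -27:
  remove root -27; move last element 18 to root → [18, -18, 5, -4, 13, 31, 25]
  18 vs smaller child -18 at index 1, swap → [-18, 18, 5, -4, 13, 31, 25]
  18 vs smaller child -4 at index 3, swap → [-18, -4, 5, 18, 13, 31, 25]
extract-min → returns -18:
  remove root -18; move last element 25 to root → [25, -4, 5, 18, 13, 31]
  25 vs smaller child -4 at index 1, swap → [-4, 25, 5, 18, 13, 31]
  25 vs smaller child 13 at index 4, swap → [-4, 13, 5, 18, 25, 31]
extract-min → returns -4:
  remove root -4; move last element 31 to root → [31, 13, 5, 18, 25]
  31 vs smaller child 5 at index 2, swap → [5, 13, 31, 18, 25]

[5, 13, 31, 18, 25]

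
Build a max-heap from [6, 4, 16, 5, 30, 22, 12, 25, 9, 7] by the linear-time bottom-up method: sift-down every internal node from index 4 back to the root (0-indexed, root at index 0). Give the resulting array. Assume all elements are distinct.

[30, 25, 22, 9, 7, 16, 12, 5, 6, 4]

sift down from index 4: already satisfies heap property
sift down from index 3:
  5 vs larger child 25 at index 7, swap → [6, 4, 16, 25, 30, 22, 12, 5, 9, 7]
sift down from index 2:
  16 vs larger child 22 at index 5, swap → [6, 4, 22, 25, 30, 16, 12, 5, 9, 7]
sift down from index 1:
  4 vs larger child 30 at index 4, swap → [6, 30, 22, 25, 4, 16, 12, 5, 9, 7]
  4 vs only child 7 at index 9, swap → [6, 30, 22, 25, 7, 16, 12, 5, 9, 4]
sift down from index 0:
  6 vs larger child 30 at index 1, swap → [30, 6, 22, 25, 7, 16, 12, 5, 9, 4]
  6 vs larger child 25 at index 3, swap → [30, 25, 22, 6, 7, 16, 12, 5, 9, 4]
  6 vs larger child 9 at index 8, swap → [30, 25, 22, 9, 7, 16, 12, 5, 6, 4]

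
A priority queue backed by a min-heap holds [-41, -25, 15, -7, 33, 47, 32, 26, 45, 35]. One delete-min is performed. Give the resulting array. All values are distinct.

remove root -41; move last element 35 to root → [35, -25, 15, -7, 33, 47, 32, 26, 45]
35 vs smaller child -25 at index 1, swap → [-25, 35, 15, -7, 33, 47, 32, 26, 45]
35 vs smaller child -7 at index 3, swap → [-25, -7, 15, 35, 33, 47, 32, 26, 45]
35 vs smaller child 26 at index 7, swap → [-25, -7, 15, 26, 33, 47, 32, 35, 45]

[-25, -7, 15, 26, 33, 47, 32, 35, 45]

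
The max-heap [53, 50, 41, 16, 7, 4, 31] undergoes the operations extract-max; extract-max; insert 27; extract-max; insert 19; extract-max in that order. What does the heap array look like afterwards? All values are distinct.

extract-max → returns 53:
  remove root 53; move last element 31 to root → [31, 50, 41, 16, 7, 4]
  31 vs larger child 50 at index 1, swap → [50, 31, 41, 16, 7, 4]
extract-max → returns 50:
  remove root 50; move last element 4 to root → [4, 31, 41, 16, 7]
  4 vs larger child 41 at index 2, swap → [41, 31, 4, 16, 7]
insert 27:
  append 27 at index 5 → [41, 31, 4, 16, 7, 27]
  27 > parent 4 at index 2, swap → [41, 31, 27, 16, 7, 4]
extract-max → returns 41:
  remove root 41; move last element 4 to root → [4, 31, 27, 16, 7]
  4 vs larger child 31 at index 1, swap → [31, 4, 27, 16, 7]
  4 vs larger child 16 at index 3, swap → [31, 16, 27, 4, 7]
insert 19:
  append 19 at index 5 → [31, 16, 27, 4, 7, 19] (no swap needed)
extract-max → returns 31:
  remove root 31; move last element 19 to root → [19, 16, 27, 4, 7]
  19 vs larger child 27 at index 2, swap → [27, 16, 19, 4, 7]

[27, 16, 19, 4, 7]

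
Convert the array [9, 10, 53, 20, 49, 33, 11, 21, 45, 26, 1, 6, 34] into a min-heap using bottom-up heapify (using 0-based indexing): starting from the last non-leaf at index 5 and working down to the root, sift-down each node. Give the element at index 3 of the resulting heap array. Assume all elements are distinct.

20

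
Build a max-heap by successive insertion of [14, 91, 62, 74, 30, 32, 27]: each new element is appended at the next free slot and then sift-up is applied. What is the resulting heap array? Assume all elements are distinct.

[91, 74, 62, 14, 30, 32, 27]

Insert 14:
  append 14 at index 0 → [14] (no swap needed)
Insert 91:
  append 91 at index 1 → [14, 91]
  91 > parent 14 at index 0, swap → [91, 14]
Insert 62:
  append 62 at index 2 → [91, 14, 62] (no swap needed)
Insert 74:
  append 74 at index 3 → [91, 14, 62, 74]
  74 > parent 14 at index 1, swap → [91, 74, 62, 14]
Insert 30:
  append 30 at index 4 → [91, 74, 62, 14, 30] (no swap needed)
Insert 32:
  append 32 at index 5 → [91, 74, 62, 14, 30, 32] (no swap needed)
Insert 27:
  append 27 at index 6 → [91, 74, 62, 14, 30, 32, 27] (no swap needed)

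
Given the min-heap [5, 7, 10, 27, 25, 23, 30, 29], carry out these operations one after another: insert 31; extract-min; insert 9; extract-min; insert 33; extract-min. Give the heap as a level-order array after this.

insert 31:
  append 31 at index 8 → [5, 7, 10, 27, 25, 23, 30, 29, 31] (no swap needed)
extract-min → returns 5:
  remove root 5; move last element 31 to root → [31, 7, 10, 27, 25, 23, 30, 29]
  31 vs smaller child 7 at index 1, swap → [7, 31, 10, 27, 25, 23, 30, 29]
  31 vs smaller child 25 at index 4, swap → [7, 25, 10, 27, 31, 23, 30, 29]
insert 9:
  append 9 at index 8 → [7, 25, 10, 27, 31, 23, 30, 29, 9]
  9 < parent 27 at index 3, swap → [7, 25, 10, 9, 31, 23, 30, 29, 27]
  9 < parent 25 at index 1, swap → [7, 9, 10, 25, 31, 23, 30, 29, 27]
extract-min → returns 7:
  remove root 7; move last element 27 to root → [27, 9, 10, 25, 31, 23, 30, 29]
  27 vs smaller child 9 at index 1, swap → [9, 27, 10, 25, 31, 23, 30, 29]
  27 vs smaller child 25 at index 3, swap → [9, 25, 10, 27, 31, 23, 30, 29]
insert 33:
  append 33 at index 8 → [9, 25, 10, 27, 31, 23, 30, 29, 33] (no swap needed)
extract-min → returns 9:
  remove root 9; move last element 33 to root → [33, 25, 10, 27, 31, 23, 30, 29]
  33 vs smaller child 10 at index 2, swap → [10, 25, 33, 27, 31, 23, 30, 29]
  33 vs smaller child 23 at index 5, swap → [10, 25, 23, 27, 31, 33, 30, 29]

[10, 25, 23, 27, 31, 33, 30, 29]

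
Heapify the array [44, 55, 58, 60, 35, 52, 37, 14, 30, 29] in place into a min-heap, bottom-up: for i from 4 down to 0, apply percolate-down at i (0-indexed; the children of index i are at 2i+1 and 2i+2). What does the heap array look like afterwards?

[14, 29, 37, 30, 35, 52, 58, 60, 55, 44]

sift down from index 4:
  35 vs only child 29 at index 9, swap → [44, 55, 58, 60, 29, 52, 37, 14, 30, 35]
sift down from index 3:
  60 vs smaller child 14 at index 7, swap → [44, 55, 58, 14, 29, 52, 37, 60, 30, 35]
sift down from index 2:
  58 vs smaller child 37 at index 6, swap → [44, 55, 37, 14, 29, 52, 58, 60, 30, 35]
sift down from index 1:
  55 vs smaller child 14 at index 3, swap → [44, 14, 37, 55, 29, 52, 58, 60, 30, 35]
  55 vs smaller child 30 at index 8, swap → [44, 14, 37, 30, 29, 52, 58, 60, 55, 35]
sift down from index 0:
  44 vs smaller child 14 at index 1, swap → [14, 44, 37, 30, 29, 52, 58, 60, 55, 35]
  44 vs smaller child 29 at index 4, swap → [14, 29, 37, 30, 44, 52, 58, 60, 55, 35]
  44 vs only child 35 at index 9, swap → [14, 29, 37, 30, 35, 52, 58, 60, 55, 44]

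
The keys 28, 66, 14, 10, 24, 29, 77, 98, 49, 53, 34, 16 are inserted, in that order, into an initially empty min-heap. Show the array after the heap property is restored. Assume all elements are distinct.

[10, 14, 16, 49, 24, 28, 77, 98, 66, 53, 34, 29]

Insert 28:
  append 28 at index 0 → [28] (no swap needed)
Insert 66:
  append 66 at index 1 → [28, 66] (no swap needed)
Insert 14:
  append 14 at index 2 → [28, 66, 14]
  14 < parent 28 at index 0, swap → [14, 66, 28]
Insert 10:
  append 10 at index 3 → [14, 66, 28, 10]
  10 < parent 66 at index 1, swap → [14, 10, 28, 66]
  10 < parent 14 at index 0, swap → [10, 14, 28, 66]
Insert 24:
  append 24 at index 4 → [10, 14, 28, 66, 24] (no swap needed)
Insert 29:
  append 29 at index 5 → [10, 14, 28, 66, 24, 29] (no swap needed)
Insert 77:
  append 77 at index 6 → [10, 14, 28, 66, 24, 29, 77] (no swap needed)
Insert 98:
  append 98 at index 7 → [10, 14, 28, 66, 24, 29, 77, 98] (no swap needed)
Insert 49:
  append 49 at index 8 → [10, 14, 28, 66, 24, 29, 77, 98, 49]
  49 < parent 66 at index 3, swap → [10, 14, 28, 49, 24, 29, 77, 98, 66]
Insert 53:
  append 53 at index 9 → [10, 14, 28, 49, 24, 29, 77, 98, 66, 53] (no swap needed)
Insert 34:
  append 34 at index 10 → [10, 14, 28, 49, 24, 29, 77, 98, 66, 53, 34] (no swap needed)
Insert 16:
  append 16 at index 11 → [10, 14, 28, 49, 24, 29, 77, 98, 66, 53, 34, 16]
  16 < parent 29 at index 5, swap → [10, 14, 28, 49, 24, 16, 77, 98, 66, 53, 34, 29]
  16 < parent 28 at index 2, swap → [10, 14, 16, 49, 24, 28, 77, 98, 66, 53, 34, 29]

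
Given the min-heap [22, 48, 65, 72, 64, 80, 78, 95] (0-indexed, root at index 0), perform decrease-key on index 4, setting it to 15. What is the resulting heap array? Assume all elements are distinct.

[15, 22, 65, 72, 48, 80, 78, 95]

set index 4 from 64 to 15 → [22, 48, 65, 72, 15, 80, 78, 95]
15 < parent 48 at index 1, swap → [22, 15, 65, 72, 48, 80, 78, 95]
15 < parent 22 at index 0, swap → [15, 22, 65, 72, 48, 80, 78, 95]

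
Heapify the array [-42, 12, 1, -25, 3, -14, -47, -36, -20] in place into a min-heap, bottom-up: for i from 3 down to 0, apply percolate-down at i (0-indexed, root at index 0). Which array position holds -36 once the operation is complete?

1

sift down from index 3:
  -25 vs smaller child -36 at index 7, swap → [-42, 12, 1, -36, 3, -14, -47, -25, -20]
sift down from index 2:
  1 vs smaller child -47 at index 6, swap → [-42, 12, -47, -36, 3, -14, 1, -25, -20]
sift down from index 1:
  12 vs smaller child -36 at index 3, swap → [-42, -36, -47, 12, 3, -14, 1, -25, -20]
  12 vs smaller child -25 at index 7, swap → [-42, -36, -47, -25, 3, -14, 1, 12, -20]
sift down from index 0:
  -42 vs smaller child -47 at index 2, swap → [-47, -36, -42, -25, 3, -14, 1, 12, -20]
resulting array: [-47, -36, -42, -25, 3, -14, 1, 12, -20]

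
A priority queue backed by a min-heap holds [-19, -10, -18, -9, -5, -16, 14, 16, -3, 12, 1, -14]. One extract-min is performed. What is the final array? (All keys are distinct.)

remove root -19; move last element -14 to root → [-14, -10, -18, -9, -5, -16, 14, 16, -3, 12, 1]
-14 vs smaller child -18 at index 2, swap → [-18, -10, -14, -9, -5, -16, 14, 16, -3, 12, 1]
-14 vs smaller child -16 at index 5, swap → [-18, -10, -16, -9, -5, -14, 14, 16, -3, 12, 1]

[-18, -10, -16, -9, -5, -14, 14, 16, -3, 12, 1]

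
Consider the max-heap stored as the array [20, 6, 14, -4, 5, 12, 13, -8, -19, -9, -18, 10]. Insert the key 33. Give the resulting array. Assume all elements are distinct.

[33, 6, 20, -4, 5, 14, 13, -8, -19, -9, -18, 10, 12]

append 33 at index 12 → [20, 6, 14, -4, 5, 12, 13, -8, -19, -9, -18, 10, 33]
33 > parent 12 at index 5, swap → [20, 6, 14, -4, 5, 33, 13, -8, -19, -9, -18, 10, 12]
33 > parent 14 at index 2, swap → [20, 6, 33, -4, 5, 14, 13, -8, -19, -9, -18, 10, 12]
33 > parent 20 at index 0, swap → [33, 6, 20, -4, 5, 14, 13, -8, -19, -9, -18, 10, 12]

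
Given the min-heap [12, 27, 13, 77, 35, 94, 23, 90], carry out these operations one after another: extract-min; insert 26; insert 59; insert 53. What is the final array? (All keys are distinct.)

extract-min → returns 12:
  remove root 12; move last element 90 to root → [90, 27, 13, 77, 35, 94, 23]
  90 vs smaller child 13 at index 2, swap → [13, 27, 90, 77, 35, 94, 23]
  90 vs smaller child 23 at index 6, swap → [13, 27, 23, 77, 35, 94, 90]
insert 26:
  append 26 at index 7 → [13, 27, 23, 77, 35, 94, 90, 26]
  26 < parent 77 at index 3, swap → [13, 27, 23, 26, 35, 94, 90, 77]
  26 < parent 27 at index 1, swap → [13, 26, 23, 27, 35, 94, 90, 77]
insert 59:
  append 59 at index 8 → [13, 26, 23, 27, 35, 94, 90, 77, 59] (no swap needed)
insert 53:
  append 53 at index 9 → [13, 26, 23, 27, 35, 94, 90, 77, 59, 53] (no swap needed)

[13, 26, 23, 27, 35, 94, 90, 77, 59, 53]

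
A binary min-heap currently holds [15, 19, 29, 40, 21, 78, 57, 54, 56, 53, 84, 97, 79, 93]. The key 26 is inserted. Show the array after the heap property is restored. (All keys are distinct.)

append 26 at index 14 → [15, 19, 29, 40, 21, 78, 57, 54, 56, 53, 84, 97, 79, 93, 26]
26 < parent 57 at index 6, swap → [15, 19, 29, 40, 21, 78, 26, 54, 56, 53, 84, 97, 79, 93, 57]
26 < parent 29 at index 2, swap → [15, 19, 26, 40, 21, 78, 29, 54, 56, 53, 84, 97, 79, 93, 57]

[15, 19, 26, 40, 21, 78, 29, 54, 56, 53, 84, 97, 79, 93, 57]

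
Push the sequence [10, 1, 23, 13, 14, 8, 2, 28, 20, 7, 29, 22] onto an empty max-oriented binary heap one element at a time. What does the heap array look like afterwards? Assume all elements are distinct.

Insert 10:
  append 10 at index 0 → [10] (no swap needed)
Insert 1:
  append 1 at index 1 → [10, 1] (no swap needed)
Insert 23:
  append 23 at index 2 → [10, 1, 23]
  23 > parent 10 at index 0, swap → [23, 1, 10]
Insert 13:
  append 13 at index 3 → [23, 1, 10, 13]
  13 > parent 1 at index 1, swap → [23, 13, 10, 1]
Insert 14:
  append 14 at index 4 → [23, 13, 10, 1, 14]
  14 > parent 13 at index 1, swap → [23, 14, 10, 1, 13]
Insert 8:
  append 8 at index 5 → [23, 14, 10, 1, 13, 8] (no swap needed)
Insert 2:
  append 2 at index 6 → [23, 14, 10, 1, 13, 8, 2] (no swap needed)
Insert 28:
  append 28 at index 7 → [23, 14, 10, 1, 13, 8, 2, 28]
  28 > parent 1 at index 3, swap → [23, 14, 10, 28, 13, 8, 2, 1]
  28 > parent 14 at index 1, swap → [23, 28, 10, 14, 13, 8, 2, 1]
  28 > parent 23 at index 0, swap → [28, 23, 10, 14, 13, 8, 2, 1]
Insert 20:
  append 20 at index 8 → [28, 23, 10, 14, 13, 8, 2, 1, 20]
  20 > parent 14 at index 3, swap → [28, 23, 10, 20, 13, 8, 2, 1, 14]
Insert 7:
  append 7 at index 9 → [28, 23, 10, 20, 13, 8, 2, 1, 14, 7] (no swap needed)
Insert 29:
  append 29 at index 10 → [28, 23, 10, 20, 13, 8, 2, 1, 14, 7, 29]
  29 > parent 13 at index 4, swap → [28, 23, 10, 20, 29, 8, 2, 1, 14, 7, 13]
  29 > parent 23 at index 1, swap → [28, 29, 10, 20, 23, 8, 2, 1, 14, 7, 13]
  29 > parent 28 at index 0, swap → [29, 28, 10, 20, 23, 8, 2, 1, 14, 7, 13]
Insert 22:
  append 22 at index 11 → [29, 28, 10, 20, 23, 8, 2, 1, 14, 7, 13, 22]
  22 > parent 8 at index 5, swap → [29, 28, 10, 20, 23, 22, 2, 1, 14, 7, 13, 8]
  22 > parent 10 at index 2, swap → [29, 28, 22, 20, 23, 10, 2, 1, 14, 7, 13, 8]

[29, 28, 22, 20, 23, 10, 2, 1, 14, 7, 13, 8]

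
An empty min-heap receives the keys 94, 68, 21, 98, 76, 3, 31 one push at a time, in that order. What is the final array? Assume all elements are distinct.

[3, 76, 21, 98, 94, 68, 31]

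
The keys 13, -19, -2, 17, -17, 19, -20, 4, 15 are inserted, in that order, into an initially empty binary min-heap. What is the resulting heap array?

Insert 13:
  append 13 at index 0 → [13] (no swap needed)
Insert -19:
  append -19 at index 1 → [13, -19]
  -19 < parent 13 at index 0, swap → [-19, 13]
Insert -2:
  append -2 at index 2 → [-19, 13, -2] (no swap needed)
Insert 17:
  append 17 at index 3 → [-19, 13, -2, 17] (no swap needed)
Insert -17:
  append -17 at index 4 → [-19, 13, -2, 17, -17]
  -17 < parent 13 at index 1, swap → [-19, -17, -2, 17, 13]
Insert 19:
  append 19 at index 5 → [-19, -17, -2, 17, 13, 19] (no swap needed)
Insert -20:
  append -20 at index 6 → [-19, -17, -2, 17, 13, 19, -20]
  -20 < parent -2 at index 2, swap → [-19, -17, -20, 17, 13, 19, -2]
  -20 < parent -19 at index 0, swap → [-20, -17, -19, 17, 13, 19, -2]
Insert 4:
  append 4 at index 7 → [-20, -17, -19, 17, 13, 19, -2, 4]
  4 < parent 17 at index 3, swap → [-20, -17, -19, 4, 13, 19, -2, 17]
Insert 15:
  append 15 at index 8 → [-20, -17, -19, 4, 13, 19, -2, 17, 15] (no swap needed)

[-20, -17, -19, 4, 13, 19, -2, 17, 15]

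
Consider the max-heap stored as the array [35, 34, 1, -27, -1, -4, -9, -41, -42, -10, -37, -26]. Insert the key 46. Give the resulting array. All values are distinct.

append 46 at index 12 → [35, 34, 1, -27, -1, -4, -9, -41, -42, -10, -37, -26, 46]
46 > parent -4 at index 5, swap → [35, 34, 1, -27, -1, 46, -9, -41, -42, -10, -37, -26, -4]
46 > parent 1 at index 2, swap → [35, 34, 46, -27, -1, 1, -9, -41, -42, -10, -37, -26, -4]
46 > parent 35 at index 0, swap → [46, 34, 35, -27, -1, 1, -9, -41, -42, -10, -37, -26, -4]

[46, 34, 35, -27, -1, 1, -9, -41, -42, -10, -37, -26, -4]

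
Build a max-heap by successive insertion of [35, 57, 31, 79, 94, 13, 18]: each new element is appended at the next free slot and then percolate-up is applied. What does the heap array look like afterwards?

[94, 79, 31, 35, 57, 13, 18]

Insert 35:
  append 35 at index 0 → [35] (no swap needed)
Insert 57:
  append 57 at index 1 → [35, 57]
  57 > parent 35 at index 0, swap → [57, 35]
Insert 31:
  append 31 at index 2 → [57, 35, 31] (no swap needed)
Insert 79:
  append 79 at index 3 → [57, 35, 31, 79]
  79 > parent 35 at index 1, swap → [57, 79, 31, 35]
  79 > parent 57 at index 0, swap → [79, 57, 31, 35]
Insert 94:
  append 94 at index 4 → [79, 57, 31, 35, 94]
  94 > parent 57 at index 1, swap → [79, 94, 31, 35, 57]
  94 > parent 79 at index 0, swap → [94, 79, 31, 35, 57]
Insert 13:
  append 13 at index 5 → [94, 79, 31, 35, 57, 13] (no swap needed)
Insert 18:
  append 18 at index 6 → [94, 79, 31, 35, 57, 13, 18] (no swap needed)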